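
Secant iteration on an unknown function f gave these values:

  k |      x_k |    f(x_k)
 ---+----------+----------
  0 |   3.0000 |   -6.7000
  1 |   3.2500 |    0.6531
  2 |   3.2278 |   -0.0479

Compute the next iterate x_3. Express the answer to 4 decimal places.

x_3 = 3.2278 − (-0.0479)·(3.2278 − 3.2500) / (-0.0479 − 0.6531)
   = 3.2278 − (0.001063)/(-0.701000) = 3.229317

3.2293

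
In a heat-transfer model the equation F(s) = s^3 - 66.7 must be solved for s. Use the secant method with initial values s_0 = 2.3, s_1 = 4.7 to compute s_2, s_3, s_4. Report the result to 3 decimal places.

3.728, 4.006, 4.060

F(2.3) = -54.53300, F(4.7) = 37.12300
s_2 = 4.70000 − 37.12300·(4.70000 − 2.30000) / (37.12300 − (-54.53300)) = 4.70000 − (89.09520)/(91.65600) = 3.72794
F(3.72794) = -14.89085
s_3 = 3.72794 − (-14.89085)·(3.72794 − 4.70000) / (-14.89085 − 37.12300) = 3.72794 − (14.47481)/(-52.01385) = 4.00623
F(4.00623) = -2.40065
s_4 = 4.00623 − (-2.40065)·(4.00623 − 3.72794) / (-2.40065 − (-14.89085)) = 4.00623 − (-0.66807)/(12.49020) = 4.05971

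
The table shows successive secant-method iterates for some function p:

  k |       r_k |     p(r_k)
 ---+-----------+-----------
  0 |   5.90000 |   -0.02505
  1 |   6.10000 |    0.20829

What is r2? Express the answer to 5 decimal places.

r2 = 6.10000 − 0.20829·(6.10000 − 5.90000) / (0.20829 − (-0.02505))
   = 6.10000 − (0.0416580)/(0.2333400) = 5.9214708

5.92147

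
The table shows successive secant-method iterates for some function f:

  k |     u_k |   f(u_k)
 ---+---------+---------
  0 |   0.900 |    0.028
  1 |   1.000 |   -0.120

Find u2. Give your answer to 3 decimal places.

u2 = 1.000 − (-0.120)·(1.000 − 0.900) / (-0.120 − 0.028)
   = 1.000 − (-0.01200)/(-0.14800) = 0.91892

0.919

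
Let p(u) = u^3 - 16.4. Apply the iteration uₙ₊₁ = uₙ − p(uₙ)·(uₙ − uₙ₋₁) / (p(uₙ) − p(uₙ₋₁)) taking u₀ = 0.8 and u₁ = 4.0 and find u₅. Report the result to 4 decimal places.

p(0.8) = -15.888000, p(4.0) = 47.600000
u₂ = 4.000000 − 47.600000·(4.000000 − 0.800000) / (47.600000 − (-15.888000)) = 4.000000 − (152.320000)/(63.488000) = 1.600806
p(1.600806) = -12.297803
u₃ = 1.600806 − (-12.297803)·(1.600806 − 4.000000) / (-12.297803 − 47.600000) = 1.600806 − (29.504810)/(-59.897803) = 2.093392
p(2.093392) = -7.226145
u₄ = 2.093392 − (-7.226145)·(2.093392 − 1.600806) / (-7.226145 − (-12.297803)) = 2.093392 − (-3.559497)/(5.071658) = 2.795233
p(2.795233) = 5.440074
u₅ = 2.795233 − 5.440074·(2.795233 − 2.093392) / (5.440074 − (-7.226145)) = 2.795233 − (3.818066)/(12.666219) = 2.493796

2.4938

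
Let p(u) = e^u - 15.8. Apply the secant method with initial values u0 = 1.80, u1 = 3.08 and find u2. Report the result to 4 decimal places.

p(1.80) = -9.750353, p(3.08) = 5.958402
u2 = 3.080000 − 5.958402·(3.080000 − 1.800000) / (5.958402 − (-9.750353)) = 3.080000 − (7.626755)/(15.708755) = 2.594490

2.5945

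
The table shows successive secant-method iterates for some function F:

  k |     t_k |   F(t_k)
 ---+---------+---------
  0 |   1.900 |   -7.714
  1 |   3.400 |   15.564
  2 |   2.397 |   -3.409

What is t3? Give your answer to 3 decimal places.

2.577

t3 = 2.397 − (-3.409)·(2.397 − 3.400) / (-3.409 − 15.564)
   = 2.397 − (3.41923)/(-18.97300) = 2.57722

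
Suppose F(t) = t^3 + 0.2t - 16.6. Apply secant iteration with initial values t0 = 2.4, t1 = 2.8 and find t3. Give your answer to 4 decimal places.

2.5235

F(2.4) = -2.296000, F(2.8) = 5.912000
t2 = 2.800000 − 5.912000·(2.800000 − 2.400000) / (5.912000 − (-2.296000)) = 2.800000 − (2.364800)/(8.208000) = 2.511891
F(2.511891) = -0.248606
t3 = 2.511891 − (-0.248606)·(2.511891 − 2.800000) / (-0.248606 − 5.912000) = 2.511891 − (0.071626)/(-6.160606) = 2.523517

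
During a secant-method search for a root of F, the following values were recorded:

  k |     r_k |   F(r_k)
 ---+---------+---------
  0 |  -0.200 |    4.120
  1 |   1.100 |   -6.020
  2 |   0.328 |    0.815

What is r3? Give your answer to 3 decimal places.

0.420

r3 = 0.328 − 0.815·(0.328 − 1.100) / (0.815 − (-6.020))
   = 0.328 − (-0.62918)/(6.83500) = 0.42005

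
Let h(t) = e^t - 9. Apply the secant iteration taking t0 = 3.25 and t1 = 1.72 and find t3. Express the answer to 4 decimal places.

h(3.25) = 16.790340, h(1.72) = -3.415472
t2 = 1.720000 − (-3.415472)·(1.720000 − 3.250000) / (-3.415472 − 16.790340) = 1.720000 − (5.225671)/(-20.205811) = 1.978622
h(1.978622) = -1.767229
t3 = 1.978622 − (-1.767229)·(1.978622 − 1.720000) / (-1.767229 − (-3.415472)) = 1.978622 − (-0.457045)/(1.648242) = 2.255914

2.2559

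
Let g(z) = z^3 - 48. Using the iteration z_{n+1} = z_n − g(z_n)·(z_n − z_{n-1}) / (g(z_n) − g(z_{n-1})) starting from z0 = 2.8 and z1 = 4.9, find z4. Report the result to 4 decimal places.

g(2.8) = -26.048000, g(4.9) = 69.649000
z2 = 4.900000 − 69.649000·(4.900000 − 2.800000) / (69.649000 − (-26.048000)) = 4.900000 − (146.262900)/(95.697000) = 3.371604
g(3.371604) = -9.672567
z3 = 3.371604 − (-9.672567)·(3.371604 − 4.900000) / (-9.672567 − 69.649000) = 3.371604 − (14.783512)/(-79.321567) = 3.557979
g(3.557979) = -2.958797
z4 = 3.557979 − (-2.958797)·(3.557979 − 3.371604) / (-2.958797 − (-9.672567)) = 3.557979 − (-0.551444)/(6.713770) = 3.640115

3.6401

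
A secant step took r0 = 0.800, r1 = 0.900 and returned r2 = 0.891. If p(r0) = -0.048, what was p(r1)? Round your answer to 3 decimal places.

0.005

The secant line through (0.800, -0.048) and (0.900, p(r1)) crosses zero at r2 = 0.891.
So (0.800, -0.048), (0.900, p(r1)), (0.891, 0) are collinear:
p(r1) = -0.048 · (0.900 − 0.891) / (0.800 − 0.891) = -0.048 · (0.00900)/(-0.09100) = 0.00475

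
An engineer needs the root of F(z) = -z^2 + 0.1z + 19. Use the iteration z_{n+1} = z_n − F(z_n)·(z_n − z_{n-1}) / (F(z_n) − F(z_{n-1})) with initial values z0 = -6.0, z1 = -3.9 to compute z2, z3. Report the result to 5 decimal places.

F(-6.0) = -17.6000000, F(-3.9) = 3.4000000
z2 = -3.9000000 − 3.4000000·(-3.9000000 − (-6.0000000)) / (3.4000000 − (-17.6000000)) = -3.9000000 − (7.1400000)/(21.0000000) = -4.2400000
F(-4.2400000) = 0.5984000
z3 = -4.2400000 − 0.5984000·(-4.2400000 − (-3.9000000)) / (0.5984000 − 3.4000000) = -4.2400000 − (-0.2034560)/(-2.8016000) = -4.3126214

-4.24000, -4.31262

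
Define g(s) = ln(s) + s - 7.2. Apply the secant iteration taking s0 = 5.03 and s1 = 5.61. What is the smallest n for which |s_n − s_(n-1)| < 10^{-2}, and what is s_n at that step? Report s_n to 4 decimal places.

n = 3, s_n = 5.4960

g(5.03) = -0.554580, g(5.61) = 0.134551
s2 = 5.610000 − 0.134551·(0.580000)/(0.689131) = 5.496757;  |Δ| = 0.113243
g(5.496757) = 0.000915
s3 = 5.496757 − 0.000915·(-0.113243)/(-0.133636) = 5.495981;  |Δ| = 0.000775
|s3 − s2| = 0.000775 < 10^{-2}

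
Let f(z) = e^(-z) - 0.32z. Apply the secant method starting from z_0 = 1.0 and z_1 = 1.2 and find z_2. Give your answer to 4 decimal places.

1.0733

f(1.0) = 0.047879, f(1.2) = -0.082806
z_2 = 1.200000 − (-0.082806)·(1.200000 − 1.000000) / (-0.082806 − 0.047879) = 1.200000 − (-0.016561)/(-0.130685) = 1.073274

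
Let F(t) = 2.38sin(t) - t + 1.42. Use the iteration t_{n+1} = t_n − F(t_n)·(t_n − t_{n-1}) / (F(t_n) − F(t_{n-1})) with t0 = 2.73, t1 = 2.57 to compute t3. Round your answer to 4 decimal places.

F(2.73) = -0.357835, F(2.57) = 0.137514
t2 = 2.570000 − 0.137514·(2.570000 − 2.730000) / (0.137514 − (-0.357835)) = 2.570000 − (-0.022002)/(0.495349) = 2.614418
F(2.614418) = 0.002946
t3 = 2.614418 − 0.002946·(2.614418 − 2.570000) / (0.002946 − 0.137514) = 2.614418 − (0.000131)/(-0.134568) = 2.615390

2.6154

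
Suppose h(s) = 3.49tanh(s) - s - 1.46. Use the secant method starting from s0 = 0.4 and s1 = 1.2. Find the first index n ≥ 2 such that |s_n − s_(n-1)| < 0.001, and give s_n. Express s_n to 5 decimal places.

n = 8, s_n = 0.74388

h(0.4) = -0.5339781, h(1.2) = 0.2494546
s2 = 1.2000000 − 0.2494546·(0.8000000)/(0.7834327) = 0.9452702;  |Δ| = 0.2547298
h(0.9452702) = 0.1690734
s3 = 0.9452702 − 0.1690734·(-0.2547298)/(-0.0803812) = 0.4094728;  |Δ| = 0.5357974
h(0.4094728) = -0.5152658
s4 = 0.4094728 − (-0.5152658)·(-0.5357974)/(-0.6843392) = 0.8128956;  |Δ| = 0.4034229
h(0.8128956) = 0.0695384
s5 = 0.8128956 − 0.0695384·(0.4034229)/(0.5848042) = 0.7649251;  |Δ| = 0.0479706
h(0.7649251) = 0.0225260
s6 = 0.7649251 − 0.0225260·(-0.0479706)/(-0.0470124) = 0.7419400;  |Δ| = 0.0229850
h(0.7419400) = -0.0021377
s7 = 0.7419400 − (-0.0021377)·(-0.0229850)/(-0.0246637) = 0.7439322;  |Δ| = 0.0019922
h(0.7439322) = 0.0000553
s8 = 0.7439322 − 0.0000553·(0.0019922)/(0.0021930) = 0.7438820;  |Δ| = 0.0000502
|s8 − s7| = 0.0000502 < 0.001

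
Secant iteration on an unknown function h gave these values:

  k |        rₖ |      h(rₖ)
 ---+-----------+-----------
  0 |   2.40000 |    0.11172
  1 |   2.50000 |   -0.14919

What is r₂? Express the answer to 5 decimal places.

r₂ = 2.50000 − (-0.14919)·(2.50000 − 2.40000) / (-0.14919 − 0.11172)
   = 2.50000 − (-0.0149190)/(-0.2609100) = 2.4428194

2.44282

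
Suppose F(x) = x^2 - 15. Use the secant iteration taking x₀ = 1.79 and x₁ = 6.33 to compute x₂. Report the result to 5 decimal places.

3.24270

F(1.79) = -11.7959000, F(6.33) = 25.0689000
x₂ = 6.3300000 − 25.0689000·(6.3300000 − 1.7900000) / (25.0689000 − (-11.7959000)) = 6.3300000 − (113.8128060)/(36.8648000) = 3.2426970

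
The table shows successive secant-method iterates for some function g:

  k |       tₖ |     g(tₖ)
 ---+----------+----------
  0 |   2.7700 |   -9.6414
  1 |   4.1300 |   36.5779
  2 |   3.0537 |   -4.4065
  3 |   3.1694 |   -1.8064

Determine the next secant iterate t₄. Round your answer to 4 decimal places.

3.2498

t₄ = 3.1694 − (-1.8064)·(3.1694 − 3.0537) / (-1.8064 − (-4.4065))
   = 3.1694 − (-0.209000)/(2.600100) = 3.249782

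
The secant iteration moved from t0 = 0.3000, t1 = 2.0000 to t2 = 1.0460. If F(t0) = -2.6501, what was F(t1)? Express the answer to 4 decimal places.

3.3890

The secant line through (0.3000, -2.6501) and (2.0000, F(t1)) crosses zero at t2 = 1.0460.
So (0.3000, -2.6501), (2.0000, F(t1)), (1.0460, 0) are collinear:
F(t1) = -2.6501 · (2.0000 − 1.0460) / (0.3000 − 1.0460) = -2.6501 · (0.954000)/(-0.746000) = 3.389002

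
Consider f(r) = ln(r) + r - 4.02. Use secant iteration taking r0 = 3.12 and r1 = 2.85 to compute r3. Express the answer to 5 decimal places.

2.94119

f(3.12) = 0.2378330, f(2.85) = -0.1226810
r2 = 2.8500000 − (-0.1226810)·(2.8500000 − 3.1200000) / (-0.1226810 − 0.2378330) = 2.8500000 − (0.0331239)/(-0.3605140) = 2.9418796
f(2.9418796) = 0.0009283
r3 = 2.9418796 − 0.0009283·(2.9418796 − 2.8500000) / (0.0009283 − (-0.1226810)) = 2.9418796 − (0.0000853)/(0.1236093) = 2.9411896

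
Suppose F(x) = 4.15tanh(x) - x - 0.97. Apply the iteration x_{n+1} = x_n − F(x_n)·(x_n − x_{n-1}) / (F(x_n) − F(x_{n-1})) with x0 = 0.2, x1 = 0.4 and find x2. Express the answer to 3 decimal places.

F(0.2) = -0.35089, F(0.4) = 0.20679
x2 = 0.40000 − 0.20679·(0.40000 − 0.20000) / (0.20679 − (-0.35089)) = 0.40000 − (0.04136)/(0.55768) = 0.32584

0.326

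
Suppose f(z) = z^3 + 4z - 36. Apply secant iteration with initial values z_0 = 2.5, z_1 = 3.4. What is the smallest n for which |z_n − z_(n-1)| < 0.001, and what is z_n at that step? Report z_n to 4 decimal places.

f(2.5) = -10.375000, f(3.4) = 16.904000
z_2 = 3.400000 − 16.904000·(0.900000)/(27.279000) = 2.842296;  |Δ| = 0.557704
f(2.842296) = -1.668904
z_3 = 2.842296 − (-1.668904)·(-0.557704)/(-18.572904) = 2.892410;  |Δ| = 0.050114
f(2.892410) = -0.232361
z_4 = 2.892410 − (-0.232361)·(0.050114)/(1.436543) = 2.900516;  |Δ| = 0.008106
f(2.900516) = 0.004075
z_5 = 2.900516 − 0.004075·(0.008106)/(0.236436) = 2.900376;  |Δ| = 0.000140
|z_5 − z_4| = 0.000140 < 0.001

n = 5, z_n = 2.9004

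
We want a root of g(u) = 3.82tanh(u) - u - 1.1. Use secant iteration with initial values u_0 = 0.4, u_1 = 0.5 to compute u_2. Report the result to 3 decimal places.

0.423

g(0.4) = -0.04859, g(0.5) = 0.16529
u_2 = 0.50000 − 0.16529·(0.50000 − 0.40000) / (0.16529 − (-0.04859)) = 0.50000 − (0.01653)/(0.21388) = 0.42272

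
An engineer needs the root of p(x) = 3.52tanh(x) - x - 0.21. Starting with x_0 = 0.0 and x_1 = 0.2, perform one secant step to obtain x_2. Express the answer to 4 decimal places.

p(0.0) = -0.210000, p(0.2) = 0.284761
x_2 = 0.200000 − 0.284761·(0.200000 − 0.000000) / (0.284761 − (-0.210000)) = 0.200000 − (0.056952)/(0.494761) = 0.084889

0.0849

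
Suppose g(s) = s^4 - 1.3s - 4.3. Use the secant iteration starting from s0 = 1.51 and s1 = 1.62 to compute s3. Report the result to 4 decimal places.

g(1.51) = -1.064144, g(1.62) = 0.481475
s2 = 1.620000 − 0.481475·(1.620000 − 1.510000) / (0.481475 − (-1.064144)) = 1.620000 − (0.052962)/(1.545619) = 1.585734
g(1.585734) = -0.038482
s3 = 1.585734 − (-0.038482)·(1.585734 − 1.620000) / (-0.038482 − 0.481475) = 1.585734 − (0.001319)/(-0.519957) = 1.588270

1.5883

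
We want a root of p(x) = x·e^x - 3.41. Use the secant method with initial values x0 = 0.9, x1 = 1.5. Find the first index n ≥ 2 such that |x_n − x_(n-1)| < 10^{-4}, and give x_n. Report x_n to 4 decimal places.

p(0.9) = -1.196357, p(1.5) = 3.312534
x2 = 1.500000 − 3.312534·(0.600000)/(4.508891) = 1.059200;  |Δ| = 0.440800
p(1.059200) = -0.355202
x3 = 1.059200 − (-0.355202)·(-0.440800)/(-3.667736) = 1.101889;  |Δ| = 0.042689
p(1.101889) = -0.093483
x4 = 1.101889 − (-0.093483)·(0.042689)/(0.261719) = 1.117137;  |Δ| = 0.015248
p(1.117137) = 0.004075
x5 = 1.117137 − 0.004075·(0.015248)/(0.097558) = 1.116500;  |Δ| = 0.000637
p(1.116500) = -0.000044
x6 = 1.116500 − (-0.000044)·(-0.000637)/(-0.004119) = 1.116507;  |Δ| = 0.000007
|x6 − x5| = 0.000007 < 10^{-4}

n = 6, x_n = 1.1165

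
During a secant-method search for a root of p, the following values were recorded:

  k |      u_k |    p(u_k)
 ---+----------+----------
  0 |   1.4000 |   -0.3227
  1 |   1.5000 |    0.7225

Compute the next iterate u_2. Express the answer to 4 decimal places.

1.4309

u_2 = 1.5000 − 0.7225·(1.5000 − 1.4000) / (0.7225 − (-0.3227))
   = 1.5000 − (0.072250)/(1.045200) = 1.430874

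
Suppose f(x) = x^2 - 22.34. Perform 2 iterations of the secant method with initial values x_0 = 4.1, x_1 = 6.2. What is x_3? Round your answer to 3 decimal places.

4.714

f(4.1) = -5.53000, f(6.2) = 16.10000
x_2 = 6.20000 − 16.10000·(6.20000 − 4.10000) / (16.10000 − (-5.53000)) = 6.20000 − (33.81000)/(21.63000) = 4.63689
f(4.63689) = -0.83922
x_3 = 4.63689 − (-0.83922)·(4.63689 − 6.20000) / (-0.83922 − 16.10000) = 4.63689 − (1.31179)/(-16.93922) = 4.71433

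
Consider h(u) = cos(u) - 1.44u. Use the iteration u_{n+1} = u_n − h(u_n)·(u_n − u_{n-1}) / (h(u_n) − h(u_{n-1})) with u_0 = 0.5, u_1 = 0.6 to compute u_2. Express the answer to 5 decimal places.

h(0.5) = 0.1575826, h(0.6) = -0.0386644
u_2 = 0.6000000 − (-0.0386644)·(0.6000000 − 0.5000000) / (-0.0386644 − 0.1575826) = 0.6000000 − (-0.0038664)/(-0.1962469) = 0.5802981

0.58030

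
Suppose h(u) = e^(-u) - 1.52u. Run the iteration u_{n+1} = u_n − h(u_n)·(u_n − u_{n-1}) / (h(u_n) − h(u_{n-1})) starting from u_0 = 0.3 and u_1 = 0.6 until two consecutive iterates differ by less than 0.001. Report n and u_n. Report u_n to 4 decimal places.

h(0.3) = 0.284818, h(0.6) = -0.363188
u_2 = 0.600000 − (-0.363188)·(0.300000)/(-0.648007) = 0.431859;  |Δ| = 0.168141
h(0.431859) = -0.007125
u_3 = 0.431859 − (-0.007125)·(-0.168141)/(0.356064) = 0.428495;  |Δ| = 0.003364
h(0.428495) = 0.000177
u_4 = 0.428495 − 0.000177·(-0.003364)/(0.007302) = 0.428576;  |Δ| = 0.000082
|u_4 − u_3| = 0.000082 < 0.001

n = 4, u_n = 0.4286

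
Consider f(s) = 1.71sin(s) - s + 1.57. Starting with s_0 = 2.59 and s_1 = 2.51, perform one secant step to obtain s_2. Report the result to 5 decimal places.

2.53879

f(2.59) = -0.1238842, f(2.51) = 0.0696369
s_2 = 2.5100000 − 0.0696369·(2.5100000 − 2.5900000) / (0.0696369 − (-0.1238842)) = 2.5100000 − (-0.0055709)/(0.1935210) = 2.5387873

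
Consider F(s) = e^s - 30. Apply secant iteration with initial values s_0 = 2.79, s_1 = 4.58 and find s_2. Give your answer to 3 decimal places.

F(2.79) = -13.71898, F(4.58) = 67.51439
s_2 = 4.58000 − 67.51439·(4.58000 − 2.79000) / (67.51439 − (-13.71898)) = 4.58000 − (120.85077)/(81.23337) = 3.09230

3.092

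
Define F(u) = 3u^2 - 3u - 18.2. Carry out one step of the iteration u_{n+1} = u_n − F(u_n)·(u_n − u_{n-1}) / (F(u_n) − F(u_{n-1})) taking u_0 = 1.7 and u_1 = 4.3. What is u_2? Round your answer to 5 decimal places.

F(1.7) = -14.6300000, F(4.3) = 24.3700000
u_2 = 4.3000000 − 24.3700000·(4.3000000 − 1.7000000) / (24.3700000 − (-14.6300000)) = 4.3000000 − (63.3620000)/(39.0000000) = 2.6753333

2.67533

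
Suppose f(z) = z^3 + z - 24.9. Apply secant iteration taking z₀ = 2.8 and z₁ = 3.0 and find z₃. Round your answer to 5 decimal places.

2.80600

f(2.8) = -0.1480000, f(3.0) = 5.1000000
z₂ = 3.0000000 − 5.1000000·(3.0000000 − 2.8000000) / (5.1000000 − (-0.1480000)) = 3.0000000 − (1.0200000)/(5.2480000) = 2.8056402
f(2.8056402) = -0.0094338
z₃ = 2.8056402 − (-0.0094338)·(2.8056402 − 3.0000000) / (-0.0094338 − 5.1000000) = 2.8056402 − (0.0018336)/(-5.1094338) = 2.8059991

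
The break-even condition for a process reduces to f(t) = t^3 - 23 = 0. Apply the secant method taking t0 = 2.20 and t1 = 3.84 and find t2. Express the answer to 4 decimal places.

2.6406

f(2.20) = -12.352000, f(3.84) = 33.623104
t2 = 3.840000 − 33.623104·(3.840000 − 2.200000) / (33.623104 − (-12.352000)) = 3.840000 − (55.141891)/(45.975104) = 2.640614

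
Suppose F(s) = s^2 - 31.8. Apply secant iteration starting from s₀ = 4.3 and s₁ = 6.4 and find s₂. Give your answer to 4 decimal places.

5.5439

F(4.3) = -13.310000, F(6.4) = 9.160000
s₂ = 6.400000 − 9.160000·(6.400000 − 4.300000) / (9.160000 − (-13.310000)) = 6.400000 − (19.236000)/(22.470000) = 5.543925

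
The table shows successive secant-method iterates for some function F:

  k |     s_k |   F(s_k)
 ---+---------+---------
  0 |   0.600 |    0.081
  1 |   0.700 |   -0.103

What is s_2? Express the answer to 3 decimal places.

s_2 = 0.700 − (-0.103)·(0.700 − 0.600) / (-0.103 − 0.081)
   = 0.700 − (-0.01030)/(-0.18400) = 0.64402

0.644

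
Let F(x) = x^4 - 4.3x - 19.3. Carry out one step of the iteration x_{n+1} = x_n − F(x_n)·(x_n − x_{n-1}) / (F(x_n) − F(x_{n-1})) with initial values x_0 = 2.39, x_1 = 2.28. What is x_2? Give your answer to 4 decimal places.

F(2.39) = 3.051086, F(2.28) = -2.080637
x_2 = 2.280000 − (-2.080637)·(2.280000 − 2.390000) / (-2.080637 − 3.051086) = 2.280000 − (0.228870)/(-5.131724) = 2.324599

2.3246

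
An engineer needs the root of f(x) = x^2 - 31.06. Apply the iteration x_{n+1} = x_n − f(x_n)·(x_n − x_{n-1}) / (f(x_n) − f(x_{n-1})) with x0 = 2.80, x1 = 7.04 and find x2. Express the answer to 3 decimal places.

f(2.80) = -23.22000, f(7.04) = 18.50160
x2 = 7.04000 − 18.50160·(7.04000 − 2.80000) / (18.50160 − (-23.22000)) = 7.04000 − (78.44678)/(41.72160) = 5.15976

5.160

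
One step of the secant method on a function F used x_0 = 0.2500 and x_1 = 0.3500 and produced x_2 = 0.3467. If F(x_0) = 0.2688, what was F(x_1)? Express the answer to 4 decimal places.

-0.0092

The secant line through (0.2500, 0.2688) and (0.3500, F(x_1)) crosses zero at x_2 = 0.3467.
So (0.2500, 0.2688), (0.3500, F(x_1)), (0.3467, 0) are collinear:
F(x_1) = 0.2688 · (0.3500 − 0.3467) / (0.2500 − 0.3467) = 0.2688 · (0.003300)/(-0.096700) = -0.009173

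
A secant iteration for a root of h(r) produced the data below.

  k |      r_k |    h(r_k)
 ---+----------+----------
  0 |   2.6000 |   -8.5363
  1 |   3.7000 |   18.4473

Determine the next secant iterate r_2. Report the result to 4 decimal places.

2.9480

r_2 = 3.7000 − 18.4473·(3.7000 − 2.6000) / (18.4473 − (-8.5363))
   = 3.7000 − (20.292030)/(26.983600) = 2.947987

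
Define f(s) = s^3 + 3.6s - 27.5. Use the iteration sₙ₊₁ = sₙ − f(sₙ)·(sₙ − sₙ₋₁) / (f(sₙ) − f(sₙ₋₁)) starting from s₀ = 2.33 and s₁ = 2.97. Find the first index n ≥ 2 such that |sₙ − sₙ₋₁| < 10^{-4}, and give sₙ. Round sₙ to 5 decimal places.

n = 5, sₙ = 2.62344

f(2.33) = -6.4626630, f(2.97) = 9.3900730
s₂ = 2.9700000 − 9.3900730·(0.6400000)/(15.8527360) = 2.5909079;  |Δ| = 0.3790921
f(2.5909079) = -0.7804749
s₃ = 2.5909079 − (-0.7804749)·(-0.3790921)/(-10.1705479) = 2.6199990;  |Δ| = 0.0290910
f(2.6199990) = -0.0832971
s₄ = 2.6199990 − (-0.0832971)·(0.0290910)/(0.6971778) = 2.6234747;  |Δ| = 0.0034757
f(2.6234747) = 0.0008868
s₅ = 2.6234747 − 0.0008868·(0.0034757)/(0.0841839) = 2.6234381;  |Δ| = 0.0000366
|s₅ − s₄| = 0.0000366 < 10^{-4}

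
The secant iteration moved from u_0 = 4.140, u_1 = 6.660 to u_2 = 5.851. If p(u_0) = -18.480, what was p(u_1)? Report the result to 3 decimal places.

The secant line through (4.140, -18.480) and (6.660, p(u_1)) crosses zero at u_2 = 5.851.
So (4.140, -18.480), (6.660, p(u_1)), (5.851, 0) are collinear:
p(u_1) = -18.480 · (6.660 − 5.851) / (4.140 − 5.851) = -18.480 · (0.80900)/(-1.71100) = 8.73777

8.738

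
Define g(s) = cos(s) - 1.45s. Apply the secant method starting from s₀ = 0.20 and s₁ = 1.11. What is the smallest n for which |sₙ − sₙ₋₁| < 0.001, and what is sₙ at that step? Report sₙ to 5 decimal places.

g(0.20) = 0.6900666, g(1.11) = -1.1648385
s₂ = 1.1100000 − (-1.1648385)·(0.9100000)/(-1.8549051) = 0.5385406;  |Δ| = 0.5714594
g(0.5385406) = 0.0775743
s₃ = 0.5385406 − 0.0775743·(-0.5714594)/(1.2424128) = 0.5742216;  |Δ| = 0.0356810
g(0.5742216) = 0.0069941
s₄ = 0.5742216 − 0.0069941·(0.0356810)/(-0.0705803) = 0.5777574;  |Δ| = 0.0035358
g(0.5777574) = -0.0000586
s₅ = 0.5777574 − (-0.0000586)·(0.0035358)/(-0.0070527) = 0.5777280;  |Δ| = 0.0000294
|s₅ − s₄| = 0.0000294 < 0.001

n = 5, sₙ = 0.57773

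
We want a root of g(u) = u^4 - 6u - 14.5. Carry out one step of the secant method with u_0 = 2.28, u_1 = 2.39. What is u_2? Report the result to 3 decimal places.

2.306

g(2.28) = -1.15664, g(2.39) = 3.78809
u_2 = 2.39000 − 3.78809·(2.39000 − 2.28000) / (3.78809 − (-1.15664)) = 2.39000 − (0.41669)/(4.94472) = 2.30573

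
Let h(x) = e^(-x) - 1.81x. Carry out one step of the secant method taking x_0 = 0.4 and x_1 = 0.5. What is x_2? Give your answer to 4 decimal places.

h(0.4) = -0.053680, h(0.5) = -0.298469
x_2 = 0.500000 − (-0.298469)·(0.500000 − 0.400000) / (-0.298469 − (-0.053680)) = 0.500000 − (-0.029847)/(-0.244789) = 0.378071

0.3781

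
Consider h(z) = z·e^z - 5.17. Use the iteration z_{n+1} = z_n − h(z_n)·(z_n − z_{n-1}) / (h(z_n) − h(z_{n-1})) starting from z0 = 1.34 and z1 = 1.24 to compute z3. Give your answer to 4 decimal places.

1.3458

h(1.34) = -0.052482, h(1.24) = -0.885039
z2 = 1.240000 − (-0.885039)·(1.240000 − 1.340000) / (-0.885039 − (-0.052482)) = 1.240000 − (0.088504)/(-0.832558) = 1.346304
h(1.346304) = 0.004106
z3 = 1.346304 − 0.004106·(1.346304 − 1.240000) / (0.004106 − (-0.885039)) = 1.346304 − (0.000436)/(0.889145) = 1.345813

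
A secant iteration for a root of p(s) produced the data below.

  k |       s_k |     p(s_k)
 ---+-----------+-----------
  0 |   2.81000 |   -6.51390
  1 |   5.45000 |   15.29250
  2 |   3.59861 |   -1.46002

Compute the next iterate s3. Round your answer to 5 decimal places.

3.75996

s3 = 3.59861 − (-1.46002)·(3.59861 − 5.45000) / (-1.46002 − 15.29250)
   = 3.59861 − (2.7030664)/(-16.7525200) = 3.7599628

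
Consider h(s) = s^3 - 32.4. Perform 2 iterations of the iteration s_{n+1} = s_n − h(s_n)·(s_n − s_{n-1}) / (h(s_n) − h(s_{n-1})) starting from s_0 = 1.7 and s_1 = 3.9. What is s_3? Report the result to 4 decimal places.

h(1.7) = -27.487000, h(3.9) = 26.919000
s_2 = 3.900000 − 26.919000·(3.900000 − 1.700000) / (26.919000 − (-27.487000)) = 3.900000 − (59.221800)/(54.406000) = 2.811484
h(2.811484) = -10.176786
s_3 = 2.811484 − (-10.176786)·(2.811484 − 3.900000) / (-10.176786 − 26.919000) = 2.811484 − (11.077594)/(-37.095786) = 3.110105

3.1101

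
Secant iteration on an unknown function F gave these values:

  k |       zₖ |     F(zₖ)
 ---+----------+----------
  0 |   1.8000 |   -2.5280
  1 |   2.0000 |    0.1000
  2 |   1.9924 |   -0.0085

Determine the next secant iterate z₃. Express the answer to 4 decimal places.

z₃ = 1.9924 − (-0.0085)·(1.9924 − 2.0000) / (-0.0085 − 0.1000)
   = 1.9924 − (0.000065)/(-0.108500) = 1.992995

1.9930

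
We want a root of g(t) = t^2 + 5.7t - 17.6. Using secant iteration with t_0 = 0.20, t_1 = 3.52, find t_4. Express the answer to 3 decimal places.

2.223

g(0.20) = -16.42000, g(3.52) = 14.85440
t_2 = 3.52000 − 14.85440·(3.52000 − 0.20000) / (14.85440 − (-16.42000)) = 3.52000 − (49.31661)/(31.27440) = 1.94310
g(1.94310) = -2.74869
t_3 = 1.94310 − (-2.74869)·(1.94310 − 3.52000) / (-2.74869 − 14.85440) = 1.94310 − (4.33442)/(-17.60309) = 2.18933
g(2.18933) = -0.32765
t_4 = 2.18933 − (-0.32765)·(2.18933 − 1.94310) / (-0.32765 − (-2.74869)) = 2.18933 − (-0.08068)/(2.42104) = 2.22265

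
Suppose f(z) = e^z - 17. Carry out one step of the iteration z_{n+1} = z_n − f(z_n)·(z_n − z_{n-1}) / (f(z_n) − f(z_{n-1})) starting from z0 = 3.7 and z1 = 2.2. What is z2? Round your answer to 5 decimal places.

2.58070

f(3.7) = 23.4473044, f(2.2) = -7.9749865
z2 = 2.2000000 − (-7.9749865)·(2.2000000 − 3.7000000) / (-7.9749865 − 23.4473044) = 2.2000000 − (11.9624798)/(-31.4222909) = 2.5807004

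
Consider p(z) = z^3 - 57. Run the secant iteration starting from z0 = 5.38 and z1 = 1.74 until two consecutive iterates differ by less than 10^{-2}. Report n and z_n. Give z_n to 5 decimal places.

n = 7, z_n = 3.84848

p(5.38) = 98.7208720, p(1.74) = -51.7319760
z2 = 1.7400000 − (-51.7319760)·(-3.6400000)/(-150.4528480) = 2.9915841;  |Δ| = 1.2515841
p(2.9915841) = -30.2265924
z3 = 2.9915841 − (-30.2265924)·(1.2515841)/(21.5053836) = 4.7507307;  |Δ| = 1.7591466
p(4.7507307) = 50.2213422
z4 = 4.7507307 − 50.2213422·(1.7591466)/(80.4479346) = 3.6525458;  |Δ| = 1.0981849
p(3.6525458) = -8.2710528
z5 = 3.6525458 − (-8.2710528)·(-1.0981849)/(-58.4923950) = 3.8078335;  |Δ| = 0.1552876
p(3.8078335) = -1.7879540
z6 = 3.8078335 − (-1.7879540)·(0.1552876)/(6.4830988) = 3.8506598;  |Δ| = 0.0428263
p(3.8506598) = 0.0959684
z7 = 3.8506598 − 0.0959684·(0.0428263)/(1.8839224) = 3.8484782;  |Δ| = 0.0021816
|z7 − z6| = 0.0021816 < 10^{-2}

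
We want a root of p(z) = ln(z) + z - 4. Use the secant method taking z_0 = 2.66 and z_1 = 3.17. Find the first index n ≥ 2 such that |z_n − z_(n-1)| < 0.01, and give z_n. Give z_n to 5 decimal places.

p(2.66) = -0.3616739, p(3.17) = 0.3237316
z_2 = 3.1700000 − 0.3237316·(0.5100000)/(0.6854055) = 2.9291161;  |Δ| = 0.2408839
p(2.9291161) = 0.0038169
z_3 = 2.9291161 − 0.0038169·(-0.2408839)/(-0.3199147) = 2.9262422;  |Δ| = 0.0028740
|z_3 − z_2| = 0.0028740 < 0.01

n = 3, z_n = 2.92624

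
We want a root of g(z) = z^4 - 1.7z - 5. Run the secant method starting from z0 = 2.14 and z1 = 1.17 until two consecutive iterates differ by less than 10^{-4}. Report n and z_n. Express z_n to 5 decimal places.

g(2.14) = 12.3347362, g(1.17) = -5.1151128
z2 = 1.1700000 − (-5.1151128)·(-0.9700000)/(-17.4498490) = 1.4543382;  |Δ| = 0.2843382
g(1.4543382) = -2.9987282
z3 = 1.4543382 − (-2.9987282)·(0.2843382)/(2.1163846) = 1.8572202;  |Δ| = 0.4028819
g(1.8572202) = 3.7401667
z4 = 1.8572202 − 3.7401667·(0.4028819)/(6.7388948) = 1.6336159;  |Δ| = 0.2236042
g(1.6336159) = -0.6551823
z5 = 1.6336159 − (-0.6551823)·(-0.2236042)/(-4.3953490) = 1.6669470;  |Δ| = 0.0333310
g(1.6669470) = -0.1125687
z6 = 1.6669470 − (-0.1125687)·(0.0333310)/(0.5426136) = 1.6738617;  |Δ| = 0.0069147
g(1.6738617) = 0.0045910
z7 = 1.6738617 − 0.0045910·(0.0069147)/(0.1171596) = 1.6735907;  |Δ| = 0.0002710
g(1.6735907) = -0.0000302
z8 = 1.6735907 − (-0.0000302)·(-0.0002710)/(-0.0046211) = 1.6735925;  |Δ| = 0.0000018
|z8 − z7| = 0.0000018 < 10^{-4}

n = 8, z_n = 1.67359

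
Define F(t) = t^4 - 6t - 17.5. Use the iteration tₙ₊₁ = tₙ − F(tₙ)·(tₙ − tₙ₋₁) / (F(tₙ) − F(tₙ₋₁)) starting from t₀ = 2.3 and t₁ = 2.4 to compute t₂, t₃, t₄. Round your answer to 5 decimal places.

2.37219, 2.37357, 2.37360

F(2.3) = -3.3159000, F(2.4) = 1.2776000
t₂ = 2.4000000 − 1.2776000·(2.4000000 − 2.3000000) / (1.2776000 − (-3.3159000)) = 2.4000000 − (0.1277600)/(4.5935000) = 2.3721868
F(2.3721868) = -0.0669514
t₃ = 2.3721868 − (-0.0669514)·(2.3721868 − 2.4000000) / (-0.0669514 − 1.2776000) = 2.3721868 − (0.0018621)/(-1.3445514) = 2.3735717
F(2.3735717) = -0.0012460
t₄ = 2.3735717 − (-0.0012460)·(2.3735717 − 2.3721868) / (-0.0012460 − (-0.0669514)) = 2.3735717 − (-0.0000017)/(0.0657054) = 2.3735980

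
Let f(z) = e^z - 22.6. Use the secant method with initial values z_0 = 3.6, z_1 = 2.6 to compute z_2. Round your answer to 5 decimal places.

2.99492

f(3.6) = 13.9982344, f(2.6) = -9.1362620
z_2 = 2.6000000 − (-9.1362620)·(2.6000000 − 3.6000000) / (-9.1362620 − 13.9982344) = 2.6000000 − (9.1362620)/(-23.1344964) = 2.9949194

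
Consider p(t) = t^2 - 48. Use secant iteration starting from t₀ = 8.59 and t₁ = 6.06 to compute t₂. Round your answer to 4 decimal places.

p(8.59) = 25.788100, p(6.06) = -11.276400
t₂ = 6.060000 − (-11.276400)·(6.060000 − 8.590000) / (-11.276400 − 25.788100) = 6.060000 − (28.529292)/(-37.064500) = 6.829720

6.8297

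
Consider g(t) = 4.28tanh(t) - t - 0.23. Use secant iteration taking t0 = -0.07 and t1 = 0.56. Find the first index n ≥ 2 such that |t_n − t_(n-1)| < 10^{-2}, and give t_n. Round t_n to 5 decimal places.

g(-0.07) = -0.4591116, g(0.56) = 1.3841434
t2 = 0.5600000 − 1.3841434·(0.6300000)/(1.8432550) = 0.0869182;  |Δ| = 0.4730818
g(0.0869182) = 0.0541578
t3 = 0.0869182 − 0.0541578·(-0.4730818)/(-1.3299856) = 0.0676541;  |Δ| = 0.0192642
g(0.0676541) = -0.0085356
t4 = 0.0676541 − (-0.0085356)·(-0.0192642)/(-0.0626934) = 0.0702769;  |Δ| = 0.0026228
|t4 − t3| = 0.0026228 < 10^{-2}

n = 4, t_n = 0.07028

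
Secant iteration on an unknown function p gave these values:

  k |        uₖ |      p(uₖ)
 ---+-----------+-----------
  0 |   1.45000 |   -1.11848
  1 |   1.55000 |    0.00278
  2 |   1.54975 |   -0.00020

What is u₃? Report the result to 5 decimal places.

u₃ = 1.54975 − (-0.00020)·(1.54975 − 1.55000) / (-0.00020 − 0.00278)
   = 1.54975 − (0.0000001)/(-0.0029800) = 1.5497668

1.54977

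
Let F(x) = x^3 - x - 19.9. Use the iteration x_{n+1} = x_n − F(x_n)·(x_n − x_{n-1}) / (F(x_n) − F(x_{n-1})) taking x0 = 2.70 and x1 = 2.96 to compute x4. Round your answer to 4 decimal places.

F(2.70) = -2.917000, F(2.96) = 3.074336
x2 = 2.960000 − 3.074336·(2.960000 − 2.700000) / (3.074336 − (-2.917000)) = 2.960000 − (0.799327)/(5.991336) = 2.826586
F(2.826586) = -0.143324
x3 = 2.826586 − (-0.143324)·(2.826586 − 2.960000) / (-0.143324 − 3.074336) = 2.826586 − (0.019121)/(-3.217660) = 2.832529
F(2.832529) = -0.006529
x4 = 2.832529 − (-0.006529)·(2.832529 − 2.826586) / (-0.006529 − (-0.143324)) = 2.832529 − (-0.000039)/(0.136795) = 2.832812

2.8328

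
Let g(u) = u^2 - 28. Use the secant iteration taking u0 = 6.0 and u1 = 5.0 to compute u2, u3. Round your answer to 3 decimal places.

5.273, 5.292

g(6.0) = 8.00000, g(5.0) = -3.00000
u2 = 5.00000 − (-3.00000)·(5.00000 − 6.00000) / (-3.00000 − 8.00000) = 5.00000 − (3.00000)/(-11.00000) = 5.27273
g(5.27273) = -0.19835
u3 = 5.27273 − (-0.19835)·(5.27273 − 5.00000) / (-0.19835 − (-3.00000)) = 5.27273 − (-0.05409)/(2.80165) = 5.29204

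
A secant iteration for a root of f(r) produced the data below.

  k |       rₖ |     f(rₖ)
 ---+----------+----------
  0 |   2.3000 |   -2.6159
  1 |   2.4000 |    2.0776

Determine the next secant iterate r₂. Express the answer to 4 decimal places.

r₂ = 2.4000 − 2.0776·(2.4000 − 2.3000) / (2.0776 − (-2.6159))
   = 2.4000 − (0.207760)/(4.693500) = 2.355735

2.3557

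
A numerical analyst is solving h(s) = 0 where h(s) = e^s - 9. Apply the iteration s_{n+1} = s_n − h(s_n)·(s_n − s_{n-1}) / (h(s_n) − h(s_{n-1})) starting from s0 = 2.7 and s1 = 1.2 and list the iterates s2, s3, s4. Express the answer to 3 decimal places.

1.937, 2.357, 2.176

h(2.7) = 5.87973, h(1.2) = -5.67988
s2 = 1.20000 − (-5.67988)·(1.20000 − 2.70000) / (-5.67988 − 5.87973) = 1.20000 − (8.51982)/(-11.55961) = 1.93703
h(1.93703) = -2.06186
s3 = 1.93703 − (-2.06186)·(1.93703 − 1.20000) / (-2.06186 − (-5.67988)) = 1.93703 − (-1.51966)/(3.61802) = 2.35706
h(2.35706) = 1.55985
s4 = 2.35706 − 1.55985·(2.35706 − 1.93703) / (1.55985 − (-2.06186)) = 2.35706 − (0.65518)/(3.62171) = 2.17616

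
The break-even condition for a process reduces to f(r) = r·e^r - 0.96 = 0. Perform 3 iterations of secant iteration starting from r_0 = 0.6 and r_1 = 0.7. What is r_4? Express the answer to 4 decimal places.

f(0.6) = 0.133271, f(0.7) = 0.449627
r_2 = 0.700000 − 0.449627·(0.700000 − 0.600000) / (0.449627 − 0.133271) = 0.700000 − (0.044963)/(0.316356) = 0.557873
f(0.557873) = 0.014578
r_3 = 0.557873 − 0.014578·(0.557873 − 0.700000) / (0.014578 − 0.449627) = 0.557873 − (-0.002072)/(-0.435049) = 0.553111
f(0.553111) = 0.001667
r_4 = 0.553111 − 0.001667·(0.553111 − 0.557873) / (0.001667 − 0.014578) = 0.553111 − (-0.000008)/(-0.012910) = 0.552496

0.5525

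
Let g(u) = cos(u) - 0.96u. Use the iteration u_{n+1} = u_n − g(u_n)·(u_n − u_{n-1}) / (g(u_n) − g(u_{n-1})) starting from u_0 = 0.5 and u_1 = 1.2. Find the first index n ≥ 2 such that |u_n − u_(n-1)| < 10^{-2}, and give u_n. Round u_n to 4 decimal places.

g(0.5) = 0.397583, g(1.2) = -0.789642
u_2 = 1.200000 − (-0.789642)·(0.700000)/(-1.187225) = 0.734419;  |Δ| = 0.465581
g(0.734419) = 0.037178
u_3 = 0.734419 − 0.037178·(-0.465581)/(0.826821) = 0.755354;  |Δ| = 0.020935
g(0.755354) = 0.002889
u_4 = 0.755354 − 0.002889·(0.020935)/(-0.034289) = 0.757118;  |Δ| = 0.001764
|u_4 − u_3| = 0.001764 < 10^{-2}

n = 4, u_n = 0.7571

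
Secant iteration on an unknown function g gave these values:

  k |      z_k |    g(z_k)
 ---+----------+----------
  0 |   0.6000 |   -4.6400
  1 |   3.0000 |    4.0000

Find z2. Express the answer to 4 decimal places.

1.8889

z2 = 3.0000 − 4.0000·(3.0000 − 0.6000) / (4.0000 − (-4.6400))
   = 3.0000 − (9.600000)/(8.640000) = 1.888889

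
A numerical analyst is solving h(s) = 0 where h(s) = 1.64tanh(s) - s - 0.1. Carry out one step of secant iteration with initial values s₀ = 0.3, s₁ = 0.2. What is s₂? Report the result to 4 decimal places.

0.1562

h(0.3) = 0.077753, h(0.2) = 0.023696
s₂ = 0.200000 − 0.023696·(0.200000 − 0.300000) / (0.023696 − 0.077753) = 0.200000 − (-0.002370)/(-0.054057) = 0.156166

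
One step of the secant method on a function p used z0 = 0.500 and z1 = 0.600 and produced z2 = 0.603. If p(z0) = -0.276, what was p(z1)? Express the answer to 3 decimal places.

The secant line through (0.500, -0.276) and (0.600, p(z1)) crosses zero at z2 = 0.603.
So (0.500, -0.276), (0.600, p(z1)), (0.603, 0) are collinear:
p(z1) = -0.276 · (0.600 − 0.603) / (0.500 − 0.603) = -0.276 · (-0.00300)/(-0.10300) = -0.00804

-0.008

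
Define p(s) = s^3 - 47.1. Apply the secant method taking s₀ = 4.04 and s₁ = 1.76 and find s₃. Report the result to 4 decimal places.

3.8376

p(4.04) = 18.839264, p(1.76) = -41.648224
s₂ = 1.760000 − (-41.648224)·(1.760000 − 4.040000) / (-41.648224 − 18.839264) = 1.760000 − (94.957951)/(-60.487488) = 3.329878
p(3.329878) = -10.178036
s₃ = 3.329878 − (-10.178036)·(3.329878 − 1.760000) / (-10.178036 − (-41.648224)) = 3.329878 − (-15.978270)/(31.470188) = 3.837605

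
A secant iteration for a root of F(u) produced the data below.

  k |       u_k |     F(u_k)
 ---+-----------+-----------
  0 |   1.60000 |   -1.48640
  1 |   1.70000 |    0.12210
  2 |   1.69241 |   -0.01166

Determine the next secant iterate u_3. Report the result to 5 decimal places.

u_3 = 1.69241 − (-0.01166)·(1.69241 − 1.70000) / (-0.01166 − 0.12210)
   = 1.69241 − (0.0000885)/(-0.1337600) = 1.6930716

1.69307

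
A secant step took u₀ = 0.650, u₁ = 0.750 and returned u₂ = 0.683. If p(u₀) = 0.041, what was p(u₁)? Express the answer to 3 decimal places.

-0.083

The secant line through (0.650, 0.041) and (0.750, p(u₁)) crosses zero at u₂ = 0.683.
So (0.650, 0.041), (0.750, p(u₁)), (0.683, 0) are collinear:
p(u₁) = 0.041 · (0.750 − 0.683) / (0.650 − 0.683) = 0.041 · (0.06700)/(-0.03300) = -0.08324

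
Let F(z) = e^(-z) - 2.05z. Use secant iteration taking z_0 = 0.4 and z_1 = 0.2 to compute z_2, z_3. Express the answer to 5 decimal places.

0.34639, 0.34537

F(0.4) = -0.1496800, F(0.2) = 0.4087308
z_2 = 0.2000000 − 0.4087308·(0.2000000 − 0.4000000) / (0.4087308 − (-0.1496800)) = 0.2000000 − (-0.0817462)/(0.5584107) = 0.3463907
F(0.3463907) = -0.0028649
z_3 = 0.3463907 − (-0.0028649)·(0.3463907 − 0.2000000) / (-0.0028649 − 0.4087308) = 0.3463907 − (-0.0004194)/(-0.4115957) = 0.3453718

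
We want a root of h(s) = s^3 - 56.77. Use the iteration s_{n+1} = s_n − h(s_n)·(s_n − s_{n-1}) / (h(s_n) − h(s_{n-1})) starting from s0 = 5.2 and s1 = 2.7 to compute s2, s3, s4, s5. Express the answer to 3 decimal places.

3.467, 3.994, 3.828, 3.843

h(5.2) = 83.83800, h(2.7) = -37.08700
s2 = 2.70000 − (-37.08700)·(2.70000 − 5.20000) / (-37.08700 − 83.83800) = 2.70000 − (92.71750)/(-120.92500) = 3.46674
h(3.46674) = -15.10589
s3 = 3.46674 − (-15.10589)·(3.46674 − 2.70000) / (-15.10589 − (-37.08700)) = 3.46674 − (-11.58222)/(21.98111) = 3.99365
h(3.99365) = 6.92580
s4 = 3.99365 − 6.92580·(3.99365 − 3.46674) / (6.92580 − (-15.10589)) = 3.99365 − (3.64932)/(22.03169) = 3.82801
h(3.82801) = -0.67552
s5 = 3.82801 − (-0.67552)·(3.82801 − 3.99365) / (-0.67552 − 6.92580) = 3.82801 − (0.11189)/(-7.60132) = 3.84273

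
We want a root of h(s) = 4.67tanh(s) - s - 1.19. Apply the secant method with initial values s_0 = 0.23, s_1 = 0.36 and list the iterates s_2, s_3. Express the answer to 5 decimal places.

h(0.23) = -0.3644476, h(0.36) = 0.0621495
s_2 = 0.3600000 − 0.0621495·(0.3600000 − 0.2300000) / (0.0621495 − (-0.3644476)) = 0.3600000 − (0.0080794)/(0.4265971) = 0.3410607
h(0.3410607) = 0.0026795
s_3 = 0.3410607 − 0.0026795·(0.3410607 − 0.3600000) / (0.0026795 − 0.0621495) = 0.3410607 − (-0.0000507)/(-0.0594700) = 0.3402074

0.34106, 0.34021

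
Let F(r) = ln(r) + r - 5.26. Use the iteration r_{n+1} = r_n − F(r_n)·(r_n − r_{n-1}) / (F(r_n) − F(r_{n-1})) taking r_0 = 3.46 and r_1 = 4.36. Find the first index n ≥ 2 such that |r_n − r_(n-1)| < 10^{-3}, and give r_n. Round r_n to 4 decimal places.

F(3.46) = -0.558731, F(4.36) = 0.572472
r_2 = 4.360000 − 0.572472·(0.900000)/(1.131203) = 3.904534;  |Δ| = 0.455466
F(3.904534) = 0.006672
r_3 = 3.904534 − 0.006672·(-0.455466)/(-0.565800) = 3.899163;  |Δ| = 0.005371
F(3.899163) = -0.000075
r_4 = 3.899163 − (-0.000075)·(-0.005371)/(-0.006748) = 3.899223;  |Δ| = 0.000060
|r_4 − r_3| = 0.000060 < 10^{-3}

n = 4, r_n = 3.8992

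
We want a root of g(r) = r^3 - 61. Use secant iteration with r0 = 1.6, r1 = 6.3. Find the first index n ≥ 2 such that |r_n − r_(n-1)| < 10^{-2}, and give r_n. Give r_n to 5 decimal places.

n = 7, r_n = 3.93653

g(1.6) = -56.9040000, g(6.3) = 189.0470000
r2 = 6.3000000 − 189.0470000·(4.7000000)/(245.9510000) = 2.6874068;  |Δ| = 3.6125932
g(2.6874068) = -41.5911298
r3 = 2.6874068 − (-41.5911298)·(-3.6125932)/(-230.6381298) = 3.3388682;  |Δ| = 0.6514614
g(3.3388682) = -23.7781607
r4 = 3.3388682 − (-23.7781607)·(0.6514614)/(17.8129692) = 4.2084904;  |Δ| = 0.8696222
g(4.2084904) = 13.5382200
r5 = 4.2084904 − 13.5382200·(0.8696222)/(37.3163807) = 3.8929953;  |Δ| = 0.3154951
g(3.8929953) = -2.0000528
r6 = 3.8929953 − (-2.0000528)·(-0.3154951)/(-15.5382728) = 3.9336051;  |Δ| = 0.0406098
g(3.9336051) = -0.1343483
r7 = 3.9336051 − (-0.1343483)·(0.0406098)/(1.8657045) = 3.9365294;  |Δ| = 0.0029243
|r7 − r6| = 0.0029243 < 10^{-2}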